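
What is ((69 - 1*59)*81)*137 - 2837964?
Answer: -2726994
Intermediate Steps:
((69 - 1*59)*81)*137 - 2837964 = ((69 - 59)*81)*137 - 2837964 = (10*81)*137 - 2837964 = 810*137 - 2837964 = 110970 - 2837964 = -2726994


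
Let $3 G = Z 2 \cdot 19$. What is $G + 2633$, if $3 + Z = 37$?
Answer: $\frac{9191}{3} \approx 3063.7$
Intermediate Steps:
$Z = 34$ ($Z = -3 + 37 = 34$)
$G = \frac{1292}{3}$ ($G = \frac{34 \cdot 2 \cdot 19}{3} = \frac{68 \cdot 19}{3} = \frac{1}{3} \cdot 1292 = \frac{1292}{3} \approx 430.67$)
$G + 2633 = \frac{1292}{3} + 2633 = \frac{9191}{3}$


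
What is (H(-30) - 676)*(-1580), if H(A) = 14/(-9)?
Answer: 9634840/9 ≈ 1.0705e+6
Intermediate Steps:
H(A) = -14/9 (H(A) = 14*(-⅑) = -14/9)
(H(-30) - 676)*(-1580) = (-14/9 - 676)*(-1580) = -6098/9*(-1580) = 9634840/9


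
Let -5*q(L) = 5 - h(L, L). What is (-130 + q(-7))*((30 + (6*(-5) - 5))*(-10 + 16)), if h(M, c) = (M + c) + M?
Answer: 4056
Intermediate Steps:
h(M, c) = c + 2*M
q(L) = -1 + 3*L/5 (q(L) = -(5 - (L + 2*L))/5 = -(5 - 3*L)/5 = -1 + 3*L/5)
(-130 + q(-7))*((30 + (6*(-5) - 5))*(-10 + 16)) = (-130 + (-1 + (⅗)*(-7)))*((30 + (6*(-5) - 5))*(-10 + 16)) = (-130 + (-1 - 21/5))*((30 + (-30 - 5))*6) = (-130 - 26/5)*((30 - 35)*6) = -(-676)*6 = -676/5*(-30) = 4056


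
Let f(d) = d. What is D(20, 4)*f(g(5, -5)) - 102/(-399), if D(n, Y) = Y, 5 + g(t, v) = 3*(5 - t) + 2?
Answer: -1562/133 ≈ -11.744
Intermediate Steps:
g(t, v) = 12 - 3*t (g(t, v) = -5 + (3*(5 - t) + 2) = -5 + ((15 - 3*t) + 2) = -5 + (17 - 3*t) = 12 - 3*t)
D(20, 4)*f(g(5, -5)) - 102/(-399) = 4*(12 - 3*5) - 102/(-399) = 4*(12 - 15) - 102*(-1/399) = 4*(-3) + 34/133 = -12 + 34/133 = -1562/133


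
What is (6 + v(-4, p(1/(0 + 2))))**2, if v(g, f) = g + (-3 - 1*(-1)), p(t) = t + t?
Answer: 0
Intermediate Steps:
p(t) = 2*t
v(g, f) = -2 + g (v(g, f) = g + (-3 + 1) = g - 2 = -2 + g)
(6 + v(-4, p(1/(0 + 2))))**2 = (6 + (-2 - 4))**2 = (6 - 6)**2 = 0**2 = 0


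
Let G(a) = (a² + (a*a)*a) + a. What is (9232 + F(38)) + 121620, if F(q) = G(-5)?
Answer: 130747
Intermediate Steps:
G(a) = a + a² + a³ (G(a) = (a² + a²*a) + a = (a² + a³) + a = a + a² + a³)
F(q) = -105 (F(q) = -5*(1 - 5 + (-5)²) = -5*(1 - 5 + 25) = -5*21 = -105)
(9232 + F(38)) + 121620 = (9232 - 105) + 121620 = 9127 + 121620 = 130747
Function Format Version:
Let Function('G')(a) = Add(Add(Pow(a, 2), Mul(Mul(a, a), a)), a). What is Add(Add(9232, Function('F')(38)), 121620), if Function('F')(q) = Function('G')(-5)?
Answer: 130747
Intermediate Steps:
Function('G')(a) = Add(a, Pow(a, 2), Pow(a, 3)) (Function('G')(a) = Add(Add(Pow(a, 2), Mul(Pow(a, 2), a)), a) = Add(Add(Pow(a, 2), Pow(a, 3)), a) = Add(a, Pow(a, 2), Pow(a, 3)))
Function('F')(q) = -105 (Function('F')(q) = Mul(-5, Add(1, -5, Pow(-5, 2))) = Mul(-5, Add(1, -5, 25)) = Mul(-5, 21) = -105)
Add(Add(9232, Function('F')(38)), 121620) = Add(Add(9232, -105), 121620) = Add(9127, 121620) = 130747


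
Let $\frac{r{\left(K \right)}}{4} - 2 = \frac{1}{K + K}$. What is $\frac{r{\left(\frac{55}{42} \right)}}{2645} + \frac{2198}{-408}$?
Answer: $- \frac{159770129}{29676900} \approx -5.3837$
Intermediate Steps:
$r{\left(K \right)} = 8 + \frac{2}{K}$ ($r{\left(K \right)} = 8 + \frac{4}{K + K} = 8 + \frac{4}{2 K} = 8 + 4 \frac{1}{2 K} = 8 + \frac{2}{K}$)
$\frac{r{\left(\frac{55}{42} \right)}}{2645} + \frac{2198}{-408} = \frac{8 + \frac{2}{55 \cdot \frac{1}{42}}}{2645} + \frac{2198}{-408} = \left(8 + \frac{2}{55 \cdot \frac{1}{42}}\right) \frac{1}{2645} + 2198 \left(- \frac{1}{408}\right) = \left(8 + \frac{2}{\frac{55}{42}}\right) \frac{1}{2645} - \frac{1099}{204} = \left(8 + 2 \cdot \frac{42}{55}\right) \frac{1}{2645} - \frac{1099}{204} = \left(8 + \frac{84}{55}\right) \frac{1}{2645} - \frac{1099}{204} = \frac{524}{55} \cdot \frac{1}{2645} - \frac{1099}{204} = \frac{524}{145475} - \frac{1099}{204} = - \frac{159770129}{29676900}$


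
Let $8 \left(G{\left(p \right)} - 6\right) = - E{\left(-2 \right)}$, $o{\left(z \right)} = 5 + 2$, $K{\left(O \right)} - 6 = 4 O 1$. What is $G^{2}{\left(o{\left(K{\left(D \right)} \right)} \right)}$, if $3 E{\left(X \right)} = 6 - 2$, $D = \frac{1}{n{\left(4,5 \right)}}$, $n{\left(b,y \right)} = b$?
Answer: $\frac{1225}{36} \approx 34.028$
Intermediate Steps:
$D = \frac{1}{4} \approx 0.25$
$E{\left(X \right)} = \frac{4}{3}$ ($E{\left(X \right)} = \frac{6 - 2}{3} = \frac{1}{3} \cdot 4 = \frac{4}{3}$)
$K{\left(O \right)} = 6 + 4 O$ ($K{\left(O \right)} = 6 + 4 O 1 = 6 + 4 O$)
$o{\left(z \right)} = 7$
$G{\left(p \right)} = \frac{35}{6}$ ($G{\left(p \right)} = 6 + \frac{\left(-1\right) \frac{4}{3}}{8} = 6 + \frac{1}{8} \left(- \frac{4}{3}\right) = 6 - \frac{1}{6} = \frac{35}{6}$)
$G^{2}{\left(o{\left(K{\left(D \right)} \right)} \right)} = \left(\frac{35}{6}\right)^{2} = \frac{1225}{36}$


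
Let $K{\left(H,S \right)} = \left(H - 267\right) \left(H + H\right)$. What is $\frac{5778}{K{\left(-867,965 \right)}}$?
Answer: $\frac{107}{36414} \approx 0.0029384$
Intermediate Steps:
$K{\left(H,S \right)} = 2 H \left(-267 + H\right)$ ($K{\left(H,S \right)} = \left(-267 + H\right) 2 H = 2 H \left(-267 + H\right)$)
$\frac{5778}{K{\left(-867,965 \right)}} = \frac{5778}{2 \left(-867\right) \left(-267 - 867\right)} = \frac{5778}{2 \left(-867\right) \left(-1134\right)} = \frac{5778}{1966356} = 5778 \cdot \frac{1}{1966356} = \frac{107}{36414}$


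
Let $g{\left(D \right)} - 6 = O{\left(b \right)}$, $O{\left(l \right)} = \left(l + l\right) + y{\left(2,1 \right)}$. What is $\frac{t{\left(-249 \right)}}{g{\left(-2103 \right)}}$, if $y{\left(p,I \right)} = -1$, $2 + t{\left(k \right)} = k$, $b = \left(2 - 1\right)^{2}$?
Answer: $- \frac{251}{7} \approx -35.857$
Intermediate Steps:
$b = 1$ ($b = 1^{2} = 1$)
$t{\left(k \right)} = -2 + k$
$O{\left(l \right)} = -1 + 2 l$ ($O{\left(l \right)} = \left(l + l\right) - 1 = 2 l - 1 = -1 + 2 l$)
$g{\left(D \right)} = 7$ ($g{\left(D \right)} = 6 + \left(-1 + 2 \cdot 1\right) = 6 + \left(-1 + 2\right) = 6 + 1 = 7$)
$\frac{t{\left(-249 \right)}}{g{\left(-2103 \right)}} = \frac{-2 - 249}{7} = \left(-251\right) \frac{1}{7} = - \frac{251}{7}$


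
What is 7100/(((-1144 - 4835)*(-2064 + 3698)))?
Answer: -3550/4884843 ≈ -0.00072674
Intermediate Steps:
7100/(((-1144 - 4835)*(-2064 + 3698))) = 7100/((-5979*1634)) = 7100/(-9769686) = 7100*(-1/9769686) = -3550/4884843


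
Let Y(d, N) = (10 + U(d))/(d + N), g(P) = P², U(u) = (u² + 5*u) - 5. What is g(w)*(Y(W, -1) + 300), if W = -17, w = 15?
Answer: 129775/2 ≈ 64888.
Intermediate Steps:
U(u) = -5 + u² + 5*u
Y(d, N) = (5 + d² + 5*d)/(N + d) (Y(d, N) = (10 + (-5 + d² + 5*d))/(d + N) = (5 + d² + 5*d)/(N + d))
g(w)*(Y(W, -1) + 300) = 15²*((5 + (-17)² + 5*(-17))/(-1 - 17) + 300) = 225*((5 + 289 - 85)/(-18) + 300) = 225*(-1/18*209 + 300) = 225*(-209/18 + 300) = 225*(5191/18) = 129775/2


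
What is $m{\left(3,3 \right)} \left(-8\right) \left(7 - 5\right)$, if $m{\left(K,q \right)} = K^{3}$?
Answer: $-432$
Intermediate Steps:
$m{\left(3,3 \right)} \left(-8\right) \left(7 - 5\right) = 3^{3} \left(-8\right) \left(7 - 5\right) = 27 \left(-8\right) \left(7 - 5\right) = \left(-216\right) 2 = -432$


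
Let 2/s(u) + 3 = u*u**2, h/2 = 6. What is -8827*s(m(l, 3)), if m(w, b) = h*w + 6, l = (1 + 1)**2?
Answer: -17654/157461 ≈ -0.11212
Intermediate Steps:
h = 12 (h = 2*6 = 12)
l = 4 (l = 2**2 = 4)
m(w, b) = 6 + 12*w (m(w, b) = 12*w + 6 = 6 + 12*w)
s(u) = 2/(-3 + u**3) (s(u) = 2/(-3 + u*u**2) = 2/(-3 + u**3))
-8827*s(m(l, 3)) = -17654/(-3 + (6 + 12*4)**3) = -17654/(-3 + (6 + 48)**3) = -17654/(-3 + 54**3) = -17654/(-3 + 157464) = -17654/157461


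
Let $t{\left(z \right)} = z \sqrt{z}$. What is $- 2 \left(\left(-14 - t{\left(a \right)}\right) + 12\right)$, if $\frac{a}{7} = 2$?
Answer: $4 + 28 \sqrt{14} \approx 108.77$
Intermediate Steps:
$a = 14$ ($a = 7 \cdot 2 = 14$)
$t{\left(z \right)} = z^{\frac{3}{2}}$
$- 2 \left(\left(-14 - t{\left(a \right)}\right) + 12\right) = - 2 \left(\left(-14 - 14^{\frac{3}{2}}\right) + 12\right) = - 2 \left(\left(-14 - 14 \sqrt{14}\right) + 12\right) = - 2 \left(-2 - 14 \sqrt{14}\right) = 4 + 28 \sqrt{14}$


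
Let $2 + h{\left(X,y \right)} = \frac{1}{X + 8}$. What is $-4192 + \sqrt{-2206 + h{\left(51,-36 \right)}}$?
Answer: $-4192 + \frac{i \sqrt{7685989}}{59} \approx -4192.0 + 46.989 i$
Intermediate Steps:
$h{\left(X,y \right)} = -2 + \frac{1}{8 + X}$ ($h{\left(X,y \right)} = -2 + \frac{1}{X + 8} = -2 + \frac{1}{8 + X}$)
$-4192 + \sqrt{-2206 + h{\left(51,-36 \right)}} = -4192 + \sqrt{-2206 + \frac{-15 - 102}{8 + 51}} = -4192 + \sqrt{-2206 + \frac{-15 - 102}{59}} = -4192 + \sqrt{-2206 + \frac{1}{59} \left(-117\right)} = -4192 + \sqrt{-2206 - \frac{117}{59}} = -4192 + \sqrt{- \frac{130271}{59}} = -4192 + \frac{i \sqrt{7685989}}{59}$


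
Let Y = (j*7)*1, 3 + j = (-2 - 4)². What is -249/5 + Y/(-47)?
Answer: -12858/235 ≈ -54.715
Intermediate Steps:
j = 33 (j = -3 + (-2 - 4)² = -3 + (-6)² = -3 + 36 = 33)
Y = 231 (Y = (33*7)*1 = 231*1 = 231)
-249/5 + Y/(-47) = -249/5 + 231/(-47) = -249*⅕ + 231*(-1/47) = -249/5 - 231/47 = -12858/235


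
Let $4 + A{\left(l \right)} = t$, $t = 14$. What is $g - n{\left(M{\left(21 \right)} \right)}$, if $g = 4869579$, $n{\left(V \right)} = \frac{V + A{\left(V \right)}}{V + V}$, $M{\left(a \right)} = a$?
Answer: $\frac{204522287}{42} \approx 4.8696 \cdot 10^{6}$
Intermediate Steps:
$A{\left(l \right)} = 10$ ($A{\left(l \right)} = -4 + 14 = 10$)
$n{\left(V \right)} = \frac{10 + V}{2 V}$ ($n{\left(V \right)} = \frac{V + 10}{V + V} = \frac{10 + V}{2 V}$)
$g - n{\left(M{\left(21 \right)} \right)} = 4869579 - \frac{10 + 21}{2 \cdot 21} = 4869579 - \frac{1}{2} \cdot \frac{1}{21} \cdot 31 = 4869579 - \frac{31}{42} = \frac{204522287}{42}$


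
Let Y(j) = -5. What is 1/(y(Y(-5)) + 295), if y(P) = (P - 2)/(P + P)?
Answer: 10/2957 ≈ 0.0033818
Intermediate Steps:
y(P) = (-2 + P)/(2*P) (y(P) = (-2 + P)/((2*P)) = (-2 + P)*(1/(2*P)) = (-2 + P)/(2*P))
1/(y(Y(-5)) + 295) = 1/((½)*(-2 - 5)/(-5) + 295) = 1/((½)*(-⅕)*(-7) + 295) = 1/(7/10 + 295) = 1/(2957/10) = 10/2957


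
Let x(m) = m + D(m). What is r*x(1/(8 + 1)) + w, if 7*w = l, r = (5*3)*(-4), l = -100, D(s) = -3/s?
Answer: 33580/21 ≈ 1599.0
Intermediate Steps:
r = -60 (r = 15*(-4) = -60)
w = -100/7 (w = (⅐)*(-100) = -100/7 ≈ -14.286)
x(m) = m - 3/m
r*x(1/(8 + 1)) + w = -60*(1/(8 + 1) - 3/(1/(8 + 1))) - 100/7 = -60*(1/9 - 3/(1/9)) - 100/7 = -60*(⅑ - 3/⅑) - 100/7 = -60*(⅑ - 3*9) - 100/7 = -60*(⅑ - 27) - 100/7 = -60*(-242/9) - 100/7 = 4840/3 - 100/7 = 33580/21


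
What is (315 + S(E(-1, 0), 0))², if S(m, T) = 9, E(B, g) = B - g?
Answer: 104976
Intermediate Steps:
(315 + S(E(-1, 0), 0))² = (315 + 9)² = 324² = 104976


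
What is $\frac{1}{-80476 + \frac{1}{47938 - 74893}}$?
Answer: $- \frac{26955}{2169230581} \approx -1.2426 \cdot 10^{-5}$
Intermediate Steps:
$\frac{1}{-80476 + \frac{1}{47938 - 74893}} = \frac{1}{-80476 + \frac{1}{-26955}} = \frac{1}{-80476 - \frac{1}{26955}} = \frac{1}{- \frac{2169230581}{26955}} = - \frac{26955}{2169230581}$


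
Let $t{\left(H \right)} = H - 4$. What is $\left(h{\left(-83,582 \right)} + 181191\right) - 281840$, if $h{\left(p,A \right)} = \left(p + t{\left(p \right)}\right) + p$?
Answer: $-100902$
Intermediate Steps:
$t{\left(H \right)} = -4 + H$ ($t{\left(H \right)} = H - 4 = -4 + H$)
$h{\left(p,A \right)} = -4 + 3 p$ ($h{\left(p,A \right)} = \left(p + \left(-4 + p\right)\right) + p = \left(-4 + 2 p\right) + p = -4 + 3 p$)
$\left(h{\left(-83,582 \right)} + 181191\right) - 281840 = \left(\left(-4 + 3 \left(-83\right)\right) + 181191\right) - 281840 = \left(\left(-4 - 249\right) + 181191\right) - 281840 = \left(-253 + 181191\right) - 281840 = 180938 - 281840 = -100902$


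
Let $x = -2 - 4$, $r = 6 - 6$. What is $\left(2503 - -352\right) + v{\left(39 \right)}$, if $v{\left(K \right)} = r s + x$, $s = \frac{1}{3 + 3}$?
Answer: $2849$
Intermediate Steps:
$r = 0$ ($r = 6 - 6 = 0$)
$x = -6$
$s = \frac{1}{6} \approx 0.16667$
$v{\left(K \right)} = -6$ ($v{\left(K \right)} = 0 \cdot \frac{1}{6} - 6 = 0 - 6 = -6$)
$\left(2503 - -352\right) + v{\left(39 \right)} = \left(2503 - -352\right) - 6 = \left(2503 + 352\right) - 6 = 2855 - 6 = 2849$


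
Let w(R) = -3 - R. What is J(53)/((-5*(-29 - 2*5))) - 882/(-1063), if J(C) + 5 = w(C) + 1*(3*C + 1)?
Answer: 92409/69095 ≈ 1.3374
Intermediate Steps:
J(C) = -7 + 2*C (J(C) = -5 + ((-3 - C) + 1*(3*C + 1)) = -5 + ((-3 - C) + 1*(1 + 3*C)) = -5 + ((-3 - C) + (1 + 3*C)) = -5 + (-2 + 2*C) = -7 + 2*C)
J(53)/((-5*(-29 - 2*5))) - 882/(-1063) = (-7 + 2*53)/((-5*(-29 - 2*5))) - 882/(-1063) = (-7 + 106)/((-5*(-29 - 10))) - 882*(-1/1063) = 99/((-5*(-39))) + 882/1063 = 99/195 + 882/1063 = 99*(1/195) + 882/1063 = 33/65 + 882/1063 = 92409/69095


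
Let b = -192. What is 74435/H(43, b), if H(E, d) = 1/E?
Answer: 3200705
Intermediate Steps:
74435/H(43, b) = 74435/(1/43) = 74435*43 = 3200705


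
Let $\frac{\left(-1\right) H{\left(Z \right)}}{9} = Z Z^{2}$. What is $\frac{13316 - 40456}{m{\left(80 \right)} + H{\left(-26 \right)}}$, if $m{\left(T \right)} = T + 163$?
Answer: $- \frac{27140}{158427} \approx -0.17131$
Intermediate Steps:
$m{\left(T \right)} = 163 + T$
$H{\left(Z \right)} = - 9 Z^{3}$ ($H{\left(Z \right)} = - 9 Z Z^{2} = - 9 Z^{3}$)
$\frac{13316 - 40456}{m{\left(80 \right)} + H{\left(-26 \right)}} = \frac{13316 - 40456}{\left(163 + 80\right) - 9 \left(-26\right)^{3}} = - \frac{27140}{243 - -158184} = - \frac{27140}{243 + 158184} = - \frac{27140}{158427}$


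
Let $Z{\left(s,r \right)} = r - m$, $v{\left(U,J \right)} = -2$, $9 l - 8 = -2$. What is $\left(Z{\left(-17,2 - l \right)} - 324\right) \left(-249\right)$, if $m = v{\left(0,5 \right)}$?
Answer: $79846$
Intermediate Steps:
$l = \frac{2}{3}$ ($l = \frac{8}{9} + \frac{1}{9} \left(-2\right) = \frac{8}{9} - \frac{2}{9} = \frac{2}{3} \approx 0.66667$)
$m = -2$
$Z{\left(s,r \right)} = 2 + r$ ($Z{\left(s,r \right)} = r - -2 = r + 2 = 2 + r$)
$\left(Z{\left(-17,2 - l \right)} - 324\right) \left(-249\right) = \left(\left(2 + \left(2 - \frac{2}{3}\right)\right) - 324\right) \left(-249\right) = \left(\left(2 + \frac{4}{3}\right) - 324\right) \left(-249\right) = \left(\frac{10}{3} - 324\right) \left(-249\right) = \left(- \frac{962}{3}\right) \left(-249\right) = 79846$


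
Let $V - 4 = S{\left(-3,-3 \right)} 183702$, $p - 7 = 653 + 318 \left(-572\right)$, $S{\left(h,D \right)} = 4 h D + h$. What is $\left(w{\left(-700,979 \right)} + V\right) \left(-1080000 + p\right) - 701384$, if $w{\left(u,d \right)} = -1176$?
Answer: $-7644344529968$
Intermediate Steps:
$S{\left(h,D \right)} = h + 4 D h$ ($S{\left(h,D \right)} = 4 D h + h = h + 4 D h$)
$p = -181236$ ($p = 7 + \left(653 + 318 \left(-572\right)\right) = 7 + \left(653 - 181896\right) = 7 - 181243 = -181236$)
$V = 6062170$ ($V = 4 + - 3 \left(1 + 4 \left(-3\right)\right) 183702 = 4 + - 3 \left(1 - 12\right) 183702 = 4 + \left(-3\right) \left(-11\right) 183702 = 4 + 33 \cdot 183702 = 4 + 6062166 = 6062170$)
$\left(w{\left(-700,979 \right)} + V\right) \left(-1080000 + p\right) - 701384 = \left(-1176 + 6062170\right) \left(-1080000 - 181236\right) - 701384 = 6060994 \left(-1261236\right) - 701384 = -7644343828584 - 701384 = -7644344529968$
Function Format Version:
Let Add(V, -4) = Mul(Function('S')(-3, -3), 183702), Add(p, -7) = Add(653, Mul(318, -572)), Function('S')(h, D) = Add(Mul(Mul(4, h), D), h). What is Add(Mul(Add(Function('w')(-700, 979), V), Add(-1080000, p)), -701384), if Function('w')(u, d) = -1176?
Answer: -7644344529968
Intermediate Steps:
Function('S')(h, D) = Add(h, Mul(4, D, h)) (Function('S')(h, D) = Add(Mul(4, D, h), h) = Add(h, Mul(4, D, h)))
p = -181236 (p = Add(7, Add(653, Mul(318, -572))) = Add(7, Add(653, -181896)) = Add(7, -181243) = -181236)
V = 6062170 (V = Add(4, Mul(Mul(-3, Add(1, Mul(4, -3))), 183702)) = Add(4, Mul(Mul(-3, Add(1, -12)), 183702)) = Add(4, Mul(Mul(-3, -11), 183702)) = Add(4, Mul(33, 183702)) = Add(4, 6062166) = 6062170)
Add(Mul(Add(Function('w')(-700, 979), V), Add(-1080000, p)), -701384) = Add(Mul(Add(-1176, 6062170), Add(-1080000, -181236)), -701384) = Add(Mul(6060994, -1261236), -701384) = Add(-7644343828584, -701384) = -7644344529968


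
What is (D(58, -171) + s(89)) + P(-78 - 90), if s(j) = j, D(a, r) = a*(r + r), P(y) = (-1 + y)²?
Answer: 8814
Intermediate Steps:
D(a, r) = 2*a*r (D(a, r) = a*(2*r) = 2*a*r)
(D(58, -171) + s(89)) + P(-78 - 90) = (2*58*(-171) + 89) + (-1 + (-78 - 90))² = (-19836 + 89) + (-1 - 168)² = -19747 + (-169)² = -19747 + 28561 = 8814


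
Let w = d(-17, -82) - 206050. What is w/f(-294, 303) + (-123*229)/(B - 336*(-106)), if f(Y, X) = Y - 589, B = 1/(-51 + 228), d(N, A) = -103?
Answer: 1295193066452/5566461139 ≈ 232.68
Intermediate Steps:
B = 1/177 ≈ 0.0056497
f(Y, X) = -589 + Y
w = -206153 (w = -103 - 206050 = -206153)
w/f(-294, 303) + (-123*229)/(B - 336*(-106)) = -206153/(-589 - 294) + (-123*229)/(1/177 - 336*(-106)) = -206153/(-883) - 28167/(1/177 + 35616) = -206153*(-1/883) - 28167/6304033/177 = 206153/883 - 28167*177/6304033 = 206153/883 - 4985559/6304033 = 1295193066452/5566461139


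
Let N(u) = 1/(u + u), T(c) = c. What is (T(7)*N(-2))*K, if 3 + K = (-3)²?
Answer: -21/2 ≈ -10.500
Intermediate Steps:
K = 6 (K = -3 + (-3)² = -3 + 9 = 6)
N(u) = 1/(2*u)
(T(7)*N(-2))*K = (7*((½)/(-2)))*6 = (7*((½)*(-½)))*6 = (7*(-¼))*6 = -7/4*6 = -21/2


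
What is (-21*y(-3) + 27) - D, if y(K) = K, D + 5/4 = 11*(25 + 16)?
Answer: -1439/4 ≈ -359.75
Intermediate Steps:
D = 1799/4 (D = -5/4 + 11*(25 + 16) = -5/4 + 11*41 = -5/4 + 451 = 1799/4 ≈ 449.75)
(-21*y(-3) + 27) - D = (-21*(-3) + 27) - 1*1799/4 = (63 + 27) - 1799/4 = 90 - 1799/4 = -1439/4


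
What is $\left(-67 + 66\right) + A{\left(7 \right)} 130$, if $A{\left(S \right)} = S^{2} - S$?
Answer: $5459$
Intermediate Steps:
$\left(-67 + 66\right) + A{\left(7 \right)} 130 = \left(-67 + 66\right) + 7 \left(-1 + 7\right) 130 = -1 + 7 \cdot 6 \cdot 130 = -1 + 42 \cdot 130 = -1 + 5460 = 5459$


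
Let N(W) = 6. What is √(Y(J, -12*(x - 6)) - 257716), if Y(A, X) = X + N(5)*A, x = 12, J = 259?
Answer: I*√256234 ≈ 506.2*I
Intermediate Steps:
Y(A, X) = X + 6*A
√(Y(J, -12*(x - 6)) - 257716) = √((-12*(12 - 6) + 6*259) - 257716) = √((-12*6 + 1554) - 257716) = √((-72 + 1554) - 257716) = √(1482 - 257716) = √(-256234) = I*√256234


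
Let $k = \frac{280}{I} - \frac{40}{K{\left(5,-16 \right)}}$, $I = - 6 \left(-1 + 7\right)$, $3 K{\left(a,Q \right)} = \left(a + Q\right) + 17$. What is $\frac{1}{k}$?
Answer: $- \frac{9}{250} \approx -0.036$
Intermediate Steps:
$K{\left(a,Q \right)} = \frac{17}{3} + \frac{Q}{3} + \frac{a}{3}$ ($K{\left(a,Q \right)} = \frac{\left(a + Q\right) + 17}{3} = \frac{\left(Q + a\right) + 17}{3} = \frac{17 + Q + a}{3} = \frac{17}{3} + \frac{Q}{3} + \frac{a}{3}$)
$I = -36$ ($I = \left(-6\right) 6 = -36$)
$k = - \frac{250}{9}$ ($k = \frac{280}{-36} - \frac{40}{\frac{17}{3} + \frac{1}{3} \left(-16\right) + \frac{1}{3} \cdot 5} = 280 \left(- \frac{1}{36}\right) - \frac{40}{\frac{17}{3} - \frac{16}{3} + \frac{5}{3}} = - \frac{70}{9} - \frac{40}{2} = - \frac{70}{9} - 20 = - \frac{250}{9} \approx -27.778$)
$\frac{1}{k} = \frac{1}{- \frac{250}{9}} = - \frac{9}{250}$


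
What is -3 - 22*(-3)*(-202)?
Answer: -13335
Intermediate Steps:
-3 - 22*(-3)*(-202) = -3 + 66*(-202) = -3 - 13332 = -13335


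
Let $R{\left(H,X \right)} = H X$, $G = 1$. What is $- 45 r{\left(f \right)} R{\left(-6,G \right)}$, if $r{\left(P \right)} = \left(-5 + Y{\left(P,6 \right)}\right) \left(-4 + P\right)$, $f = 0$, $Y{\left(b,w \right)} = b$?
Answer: $5400$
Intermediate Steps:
$r{\left(P \right)} = \left(-5 + P\right) \left(-4 + P\right)$
$- 45 r{\left(f \right)} R{\left(-6,G \right)} = - 45 \left(20 + 0^{2} - 0\right) \left(\left(-6\right) 1\right) = - 45 \left(20 + 0 + 0\right) \left(-6\right) = \left(-45\right) 20 \left(-6\right) = \left(-900\right) \left(-6\right) = 5400$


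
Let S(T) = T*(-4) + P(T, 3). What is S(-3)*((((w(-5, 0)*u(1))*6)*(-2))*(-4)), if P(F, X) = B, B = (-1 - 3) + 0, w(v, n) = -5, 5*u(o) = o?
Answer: -384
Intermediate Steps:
u(o) = o/5
B = -4 (B = -4 + 0 = -4)
P(F, X) = -4
S(T) = -4 - 4*T (S(T) = T*(-4) - 4 = -4*T - 4 = -4 - 4*T)
S(-3)*((((w(-5, 0)*u(1))*6)*(-2))*(-4)) = (-4 - 4*(-3))*(((-1*6)*(-2))*(-4)) = (-4 + 12)*(((-5*⅕*6)*(-2))*(-4)) = 8*((-1*6*(-2))*(-4)) = 8*(-6*(-2)*(-4)) = 8*(12*(-4)) = 8*(-48) = -384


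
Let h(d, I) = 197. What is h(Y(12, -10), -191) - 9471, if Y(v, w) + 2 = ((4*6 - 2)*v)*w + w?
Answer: -9274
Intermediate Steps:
Y(v, w) = -2 + w + 22*v*w (Y(v, w) = -2 + (((4*6 - 2)*v)*w + w) = -2 + (((24 - 2)*v)*w + w) = -2 + ((22*v)*w + w) = -2 + (22*v*w + w) = -2 + (w + 22*v*w) = -2 + w + 22*v*w)
h(Y(12, -10), -191) - 9471 = 197 - 9471 = -9274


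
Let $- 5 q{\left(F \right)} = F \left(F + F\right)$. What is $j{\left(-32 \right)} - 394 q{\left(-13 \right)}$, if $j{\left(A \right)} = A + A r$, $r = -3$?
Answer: $\frac{133492}{5} \approx 26698.0$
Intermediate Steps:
$q{\left(F \right)} = - \frac{2 F^{2}}{5}$ ($q{\left(F \right)} = - \frac{F \left(F + F\right)}{5} = - \frac{F 2 F}{5} = - \frac{2 F^{2}}{5}$)
$j{\left(A \right)} = - 2 A$ ($j{\left(A \right)} = A + A \left(-3\right) = A - 3 A = - 2 A$)
$j{\left(-32 \right)} - 394 q{\left(-13 \right)} = \left(-2\right) \left(-32\right) - 394 \left(- \frac{2 \left(-13\right)^{2}}{5}\right) = 64 - 394 \left(\left(- \frac{2}{5}\right) 169\right) = 64 - - \frac{133172}{5} = 64 + \frac{133172}{5} = \frac{133492}{5}$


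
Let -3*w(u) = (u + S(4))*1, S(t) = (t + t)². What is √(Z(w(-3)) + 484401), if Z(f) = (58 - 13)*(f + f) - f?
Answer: √4343322/3 ≈ 694.69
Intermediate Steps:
S(t) = 4*t² (S(t) = (2*t)² = 4*t²)
w(u) = -64/3 - u/3 (w(u) = -(u + 4*4²)/3 = -(u + 4*16)/3 = -(u + 64)/3 = -(64 + u)/3 = -64/3 - u/3)
Z(f) = 89*f (Z(f) = 45*(2*f) - f = 90*f - f = 89*f)
√(Z(w(-3)) + 484401) = √(89*(-64/3 - ⅓*(-3)) + 484401) = √(89*(-64/3 + 1) + 484401) = √(89*(-61/3) + 484401) = √(-5429/3 + 484401) = √(1447774/3) = √4343322/3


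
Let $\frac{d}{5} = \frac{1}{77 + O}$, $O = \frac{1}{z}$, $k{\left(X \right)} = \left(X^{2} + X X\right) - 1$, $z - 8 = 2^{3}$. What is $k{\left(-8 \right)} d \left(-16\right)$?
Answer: $- \frac{162560}{1233} \approx -131.84$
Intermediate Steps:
$z = 16$ ($z = 8 + 2^{3} = 8 + 8 = 16$)
$k{\left(X \right)} = -1 + 2 X^{2}$ ($k{\left(X \right)} = \left(X^{2} + X^{2}\right) - 1 = 2 X^{2} - 1 = -1 + 2 X^{2}$)
$O = \frac{1}{16} \approx 0.0625$
$d = \frac{80}{1233}$ ($d = \frac{5}{77 + \frac{1}{16}} = \frac{5}{\frac{1233}{16}} = 5 \cdot \frac{16}{1233} = \frac{80}{1233} \approx 0.064882$)
$k{\left(-8 \right)} d \left(-16\right) = \left(-1 + 2 \left(-8\right)^{2}\right) \frac{80}{1233} \left(-16\right) = \left(-1 + 2 \cdot 64\right) \frac{80}{1233} \left(-16\right) = \left(-1 + 128\right) \frac{80}{1233} \left(-16\right) = 127 \cdot \frac{80}{1233} \left(-16\right) = \frac{10160}{1233} \left(-16\right) = - \frac{162560}{1233}$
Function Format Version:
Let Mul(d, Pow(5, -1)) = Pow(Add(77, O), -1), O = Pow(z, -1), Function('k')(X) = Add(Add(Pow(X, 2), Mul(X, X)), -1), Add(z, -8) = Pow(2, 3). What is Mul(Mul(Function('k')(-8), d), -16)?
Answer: Rational(-162560, 1233) ≈ -131.84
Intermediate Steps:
z = 16 (z = Add(8, Pow(2, 3)) = Add(8, 8) = 16)
Function('k')(X) = Add(-1, Mul(2, Pow(X, 2))) (Function('k')(X) = Add(Add(Pow(X, 2), Pow(X, 2)), -1) = Add(Mul(2, Pow(X, 2)), -1) = Add(-1, Mul(2, Pow(X, 2))))
O = Rational(1, 16) (O = Pow(16, -1) = Rational(1, 16) ≈ 0.062500)
d = Rational(80, 1233) (d = Mul(5, Pow(Add(77, Rational(1, 16)), -1)) = Mul(5, Pow(Rational(1233, 16), -1)) = Mul(5, Rational(16, 1233)) = Rational(80, 1233) ≈ 0.064882)
Mul(Mul(Function('k')(-8), d), -16) = Mul(Mul(Add(-1, Mul(2, Pow(-8, 2))), Rational(80, 1233)), -16) = Mul(Mul(Add(-1, Mul(2, 64)), Rational(80, 1233)), -16) = Mul(Mul(Add(-1, 128), Rational(80, 1233)), -16) = Mul(Mul(127, Rational(80, 1233)), -16) = Mul(Rational(10160, 1233), -16) = Rational(-162560, 1233)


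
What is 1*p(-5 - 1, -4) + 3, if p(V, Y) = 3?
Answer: 6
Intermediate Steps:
1*p(-5 - 1, -4) + 3 = 1*3 + 3 = 3 + 3 = 6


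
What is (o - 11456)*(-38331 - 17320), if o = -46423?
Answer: 3221024229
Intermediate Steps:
(o - 11456)*(-38331 - 17320) = (-46423 - 11456)*(-38331 - 17320) = -57879*(-55651) = 3221024229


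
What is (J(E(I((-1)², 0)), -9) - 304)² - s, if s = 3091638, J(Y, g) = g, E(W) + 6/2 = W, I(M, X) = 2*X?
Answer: -2993669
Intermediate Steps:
E(W) = -3 + W
(J(E(I((-1)², 0)), -9) - 304)² - s = (-9 - 304)² - 1*3091638 = (-313)² - 3091638 = 97969 - 3091638 = -2993669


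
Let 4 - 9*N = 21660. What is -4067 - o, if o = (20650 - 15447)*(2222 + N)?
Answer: 8589971/9 ≈ 9.5444e+5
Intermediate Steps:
N = -21656/9 (N = 4/9 - ⅑*21660 = 4/9 - 7220/3 = -21656/9 ≈ -2406.2)
o = -8626574/9 (o = (20650 - 15447)*(2222 - 21656/9) = 5203*(-1658/9) = -8626574/9 ≈ -9.5851e+5)
-4067 - o = -4067 - 1*(-8626574/9) = -4067 + 8626574/9 = 8589971/9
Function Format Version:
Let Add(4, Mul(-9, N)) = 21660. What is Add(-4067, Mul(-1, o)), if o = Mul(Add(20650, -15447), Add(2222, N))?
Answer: Rational(8589971, 9) ≈ 9.5444e+5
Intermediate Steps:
N = Rational(-21656, 9) (N = Add(Rational(4, 9), Mul(Rational(-1, 9), 21660)) = Add(Rational(4, 9), Rational(-7220, 3)) = Rational(-21656, 9) ≈ -2406.2)
o = Rational(-8626574, 9) (o = Mul(Add(20650, -15447), Add(2222, Rational(-21656, 9))) = Mul(5203, Rational(-1658, 9)) = Rational(-8626574, 9) ≈ -9.5851e+5)
Add(-4067, Mul(-1, o)) = Add(-4067, Mul(-1, Rational(-8626574, 9))) = Add(-4067, Rational(8626574, 9)) = Rational(8589971, 9)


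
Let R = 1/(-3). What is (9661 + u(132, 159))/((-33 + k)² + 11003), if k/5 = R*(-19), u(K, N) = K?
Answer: 12591/14149 ≈ 0.88989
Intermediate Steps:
R = -⅓ ≈ -0.33333
k = 95/3 (k = 5*(-⅓*(-19)) = 5*(19/3) = 95/3 ≈ 31.667)
(9661 + u(132, 159))/((-33 + k)² + 11003) = (9661 + 132)/((-33 + 95/3)² + 11003) = 9793/((-4/3)² + 11003) = 9793/(16/9 + 11003) = 9793/(99043/9) = 9793*(9/99043) = 12591/14149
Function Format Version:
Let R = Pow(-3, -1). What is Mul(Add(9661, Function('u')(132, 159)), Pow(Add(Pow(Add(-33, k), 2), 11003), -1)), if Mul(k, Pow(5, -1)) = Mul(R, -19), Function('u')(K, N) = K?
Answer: Rational(12591, 14149) ≈ 0.88989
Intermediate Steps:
R = Rational(-1, 3) ≈ -0.33333
k = Rational(95, 3) (k = Mul(5, Mul(Rational(-1, 3), -19)) = Mul(5, Rational(19, 3)) = Rational(95, 3) ≈ 31.667)
Mul(Add(9661, Function('u')(132, 159)), Pow(Add(Pow(Add(-33, k), 2), 11003), -1)) = Mul(Add(9661, 132), Pow(Add(Pow(Add(-33, Rational(95, 3)), 2), 11003), -1)) = Mul(9793, Pow(Add(Pow(Rational(-4, 3), 2), 11003), -1)) = Mul(9793, Pow(Add(Rational(16, 9), 11003), -1)) = Mul(9793, Pow(Rational(99043, 9), -1)) = Mul(9793, Rational(9, 99043)) = Rational(12591, 14149)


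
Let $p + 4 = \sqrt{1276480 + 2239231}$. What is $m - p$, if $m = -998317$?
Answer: $-998313 - \sqrt{3515711} \approx -1.0002 \cdot 10^{6}$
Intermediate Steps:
$p = -4 + \sqrt{3515711}$ ($p = -4 + \sqrt{1276480 + 2239231} = -4 + \sqrt{3515711} \approx 1871.0$)
$m - p = -998317 - \left(-4 + \sqrt{3515711}\right) = -998317 + \left(4 - \sqrt{3515711}\right) = -998313 - \sqrt{3515711}$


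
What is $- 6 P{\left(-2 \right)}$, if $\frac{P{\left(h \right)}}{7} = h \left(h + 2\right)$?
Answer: $0$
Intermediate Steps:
$P{\left(h \right)} = 7 h \left(2 + h\right)$ ($P{\left(h \right)} = 7 h \left(h + 2\right) = 7 h \left(2 + h\right)$)
$- 6 P{\left(-2 \right)} = - 6 \cdot 7 \left(-2\right) \left(2 - 2\right) = - 6 \cdot 7 \left(-2\right) 0 = \left(-6\right) 0 = 0$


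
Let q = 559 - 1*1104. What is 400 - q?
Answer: 945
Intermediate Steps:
q = -545 (q = 559 - 1104 = -545)
400 - q = 400 - 1*(-545) = 400 + 545 = 945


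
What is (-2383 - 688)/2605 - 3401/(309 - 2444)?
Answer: 460604/1112335 ≈ 0.41409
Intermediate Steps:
(-2383 - 688)/2605 - 3401/(309 - 2444) = -3071*1/2605 - 3401/(-2135) = -3071/2605 - 3401*(-1/2135) = -3071/2605 + 3401/2135 = 460604/1112335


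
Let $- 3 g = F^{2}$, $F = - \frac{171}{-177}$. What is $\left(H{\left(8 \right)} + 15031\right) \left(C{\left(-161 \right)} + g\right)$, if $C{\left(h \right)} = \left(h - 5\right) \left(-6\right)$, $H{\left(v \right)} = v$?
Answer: $\frac{52125068727}{3481} \approx 1.4974 \cdot 10^{7}$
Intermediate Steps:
$F = \frac{57}{59}$ ($F = \left(-171\right) \left(- \frac{1}{177}\right) = \frac{57}{59} \approx 0.9661$)
$C{\left(h \right)} = 30 - 6 h$ ($C{\left(h \right)} = \left(h - 5\right) \left(-6\right) = \left(-5 + h\right) \left(-6\right) = 30 - 6 h$)
$g = - \frac{1083}{3481}$ ($g = - \frac{\left(\frac{57}{59}\right)^{2}}{3} = \left(- \frac{1}{3}\right) \frac{3249}{3481} = - \frac{1083}{3481} \approx -0.31112$)
$\left(H{\left(8 \right)} + 15031\right) \left(C{\left(-161 \right)} + g\right) = \left(8 + 15031\right) \left(\left(30 - -966\right) - \frac{1083}{3481}\right) = 15039 \left(\left(30 + 966\right) - \frac{1083}{3481}\right) = 15039 \left(996 - \frac{1083}{3481}\right) = 15039 \cdot \frac{3465993}{3481} = \frac{52125068727}{3481}$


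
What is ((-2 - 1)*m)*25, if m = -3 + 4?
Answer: -75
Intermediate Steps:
m = 1
((-2 - 1)*m)*25 = ((-2 - 1)*1)*25 = -3*1*25 = -3*25 = -75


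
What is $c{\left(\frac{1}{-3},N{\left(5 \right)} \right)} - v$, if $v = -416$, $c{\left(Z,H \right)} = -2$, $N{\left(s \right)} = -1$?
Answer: $414$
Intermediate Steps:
$c{\left(\frac{1}{-3},N{\left(5 \right)} \right)} - v = -2 - -416 = -2 + 416 = 414$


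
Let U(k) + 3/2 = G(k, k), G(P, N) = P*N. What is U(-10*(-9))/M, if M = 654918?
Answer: 5399/436612 ≈ 0.012366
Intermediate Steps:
G(P, N) = N*P
U(k) = -3/2 + k² (U(k) = -3/2 + k*k = -3/2 + k²)
U(-10*(-9))/M = (-3/2 + (-10*(-9))²)/654918 = (-3/2 + 90²)*(1/654918) = (-3/2 + 8100)*(1/654918) = (16197/2)*(1/654918) = 5399/436612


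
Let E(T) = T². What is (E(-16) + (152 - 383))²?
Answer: 625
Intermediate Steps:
(E(-16) + (152 - 383))² = ((-16)² + (152 - 383))² = (256 - 231)² = 25² = 625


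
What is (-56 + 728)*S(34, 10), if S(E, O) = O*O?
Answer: 67200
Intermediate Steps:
S(E, O) = O²
(-56 + 728)*S(34, 10) = (-56 + 728)*10² = 672*100 = 67200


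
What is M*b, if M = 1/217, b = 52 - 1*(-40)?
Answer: 92/217 ≈ 0.42396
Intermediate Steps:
b = 92 (b = 52 + 40 = 92)
M = 1/217 ≈ 0.0046083
M*b = (1/217)*92 = 92/217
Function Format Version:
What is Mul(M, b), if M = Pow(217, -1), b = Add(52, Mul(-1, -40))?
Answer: Rational(92, 217) ≈ 0.42396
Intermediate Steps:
b = 92 (b = Add(52, 40) = 92)
M = Rational(1, 217) ≈ 0.0046083
Mul(M, b) = Mul(Rational(1, 217), 92) = Rational(92, 217)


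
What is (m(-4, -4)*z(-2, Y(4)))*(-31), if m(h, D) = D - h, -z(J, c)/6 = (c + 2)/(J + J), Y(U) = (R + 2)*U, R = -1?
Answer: 0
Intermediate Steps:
Y(U) = U (Y(U) = (-1 + 2)*U = 1*U = U)
z(J, c) = -3*(2 + c)/J (z(J, c) = -6*(c + 2)/(J + J) = -6*(2 + c)/(2*J) = -6*(2 + c)*1/(2*J) = -3*(2 + c)/J)
(m(-4, -4)*z(-2, Y(4)))*(-31) = ((-4 - 1*(-4))*(3*(-2 - 1*4)/(-2)))*(-31) = ((-4 + 4)*(3*(-½)*(-2 - 4)))*(-31) = (0*(3*(-½)*(-6)))*(-31) = (0*9)*(-31) = 0*(-31) = 0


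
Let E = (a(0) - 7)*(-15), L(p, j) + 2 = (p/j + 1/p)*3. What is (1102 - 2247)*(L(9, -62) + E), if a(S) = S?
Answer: -21914155/186 ≈ -1.1782e+5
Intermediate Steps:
L(p, j) = -2 + 3/p + 3*p/j (L(p, j) = -2 + (p/j + 1/p)*3 = -2 + (1/p + p/j)*3 = -2 + (3/p + 3*p/j) = -2 + 3/p + 3*p/j)
E = 105 (E = (0 - 7)*(-15) = -7*(-15) = 105)
(1102 - 2247)*(L(9, -62) + E) = (1102 - 2247)*((-2 + 3/9 + 3*9/(-62)) + 105) = -1145*((-2 + 3*(⅑) + 3*9*(-1/62)) + 105) = -1145*((-2 + ⅓ - 27/62) + 105) = -1145*(-391/186 + 105) = -1145*19139/186 = -21914155/186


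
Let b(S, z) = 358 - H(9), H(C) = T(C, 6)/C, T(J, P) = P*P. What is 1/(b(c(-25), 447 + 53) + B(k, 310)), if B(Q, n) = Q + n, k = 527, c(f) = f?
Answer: 1/1191 ≈ 0.00083963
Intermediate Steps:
T(J, P) = P²
H(C) = 36/C (H(C) = 6²/C = 36/C)
b(S, z) = 354 (b(S, z) = 358 - 36/9 = 358 - 1*4 = 358 - 4 = 354)
1/(b(c(-25), 447 + 53) + B(k, 310)) = 1/(354 + (527 + 310)) = 1/(354 + 837) = 1/1191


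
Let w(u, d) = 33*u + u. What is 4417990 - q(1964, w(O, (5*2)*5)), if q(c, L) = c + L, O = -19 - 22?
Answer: 4417420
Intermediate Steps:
O = -41
w(u, d) = 34*u
q(c, L) = L + c
4417990 - q(1964, w(O, (5*2)*5)) = 4417990 - (34*(-41) + 1964) = 4417990 - (-1394 + 1964) = 4417990 - 1*570 = 4417990 - 570 = 4417420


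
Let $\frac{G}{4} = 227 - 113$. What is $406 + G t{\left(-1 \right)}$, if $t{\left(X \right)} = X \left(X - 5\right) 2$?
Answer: $5878$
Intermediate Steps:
$G = 456$ ($G = 4 \left(227 - 113\right) = 4 \cdot 114 = 456$)
$t{\left(X \right)} = 2 X \left(-5 + X\right)$ ($t{\left(X \right)} = X \left(-5 + X\right) 2 = 2 X \left(-5 + X\right)$)
$406 + G t{\left(-1 \right)} = 406 + 456 \cdot 2 \left(-1\right) \left(-5 - 1\right) = 406 + 456 \cdot 2 \left(-1\right) \left(-6\right) = 406 + 456 \cdot 12 = 406 + 5472 = 5878$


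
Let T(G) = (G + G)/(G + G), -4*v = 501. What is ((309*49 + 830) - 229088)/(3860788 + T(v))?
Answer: -213117/3860789 ≈ -0.055200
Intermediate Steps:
v = -501/4 (v = -1/4*501 = -501/4 ≈ -125.25)
T(G) = 1 (T(G) = (2*G)/((2*G)) = (2*G)*(1/(2*G)) = 1)
((309*49 + 830) - 229088)/(3860788 + T(v)) = ((309*49 + 830) - 229088)/(3860788 + 1) = ((15141 + 830) - 229088)/3860789 = (15971 - 229088)*(1/3860789) = -213117*1/3860789 = -213117/3860789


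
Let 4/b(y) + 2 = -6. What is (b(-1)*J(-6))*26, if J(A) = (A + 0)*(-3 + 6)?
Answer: 234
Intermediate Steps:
J(A) = 3*A (J(A) = A*3 = 3*A)
b(y) = -1/2 (b(y) = 4/(-2 - 6) = 4/(-8) = 4*(-1/8) = -1/2)
(b(-1)*J(-6))*26 = -3*(-6)/2*26 = -1/2*(-18)*26 = 9*26 = 234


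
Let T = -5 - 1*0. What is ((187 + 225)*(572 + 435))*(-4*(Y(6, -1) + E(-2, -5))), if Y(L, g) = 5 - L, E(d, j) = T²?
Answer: -39828864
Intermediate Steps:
T = -5 (T = -5 + 0 = -5)
E(d, j) = 25 (E(d, j) = (-5)² = 25)
((187 + 225)*(572 + 435))*(-4*(Y(6, -1) + E(-2, -5))) = ((187 + 225)*(572 + 435))*(-4*((5 - 1*6) + 25)) = (412*1007)*(-4*((5 - 6) + 25)) = 414884*(-4*(-1 + 25)) = 414884*(-4*24) = 414884*(-96) = -39828864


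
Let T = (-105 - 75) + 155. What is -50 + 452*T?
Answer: -11350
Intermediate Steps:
T = -25 (T = -180 + 155 = -25)
-50 + 452*T = -50 + 452*(-25) = -50 - 11300 = -11350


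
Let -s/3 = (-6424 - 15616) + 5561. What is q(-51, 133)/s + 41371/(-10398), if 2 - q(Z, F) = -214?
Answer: -75667117/19038738 ≈ -3.9744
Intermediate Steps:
q(Z, F) = 216 (q(Z, F) = 2 - 1*(-214) = 2 + 214 = 216)
s = 49437 (s = -3*((-6424 - 15616) + 5561) = -3*(-22040 + 5561) = -3*(-16479) = 49437)
q(-51, 133)/s + 41371/(-10398) = 216/49437 + 41371/(-10398) = 216*(1/49437) + 41371*(-1/10398) = 8/1831 - 41371/10398 = -75667117/19038738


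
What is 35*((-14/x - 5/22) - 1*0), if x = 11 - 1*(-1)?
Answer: -1610/33 ≈ -48.788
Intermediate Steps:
x = 12 (x = 11 + 1 = 12)
35*((-14/x - 5/22) - 1*0) = 35*((-14/12 - 5/22) - 1*0) = 35*((-14*1/12 - 5*1/22) + 0) = 35*((-7/6 - 5/22) + 0) = 35*(-46/33 + 0) = 35*(-46/33) = -1610/33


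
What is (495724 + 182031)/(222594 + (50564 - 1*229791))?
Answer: 677755/43367 ≈ 15.628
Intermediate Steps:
(495724 + 182031)/(222594 + (50564 - 1*229791)) = 677755/(222594 + (50564 - 229791)) = 677755/(222594 - 179227) = 677755/43367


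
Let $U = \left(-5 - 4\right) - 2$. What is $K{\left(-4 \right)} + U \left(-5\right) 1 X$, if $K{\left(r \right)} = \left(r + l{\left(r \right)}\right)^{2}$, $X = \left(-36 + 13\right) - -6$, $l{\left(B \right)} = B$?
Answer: $-871$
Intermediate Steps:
$U = -11$ ($U = -9 - 2 = -11$)
$X = -17$ ($X = -23 + 6 = -17$)
$K{\left(r \right)} = 4 r^{2}$ ($K{\left(r \right)} = \left(r + r\right)^{2} = \left(2 r\right)^{2} = 4 r^{2}$)
$K{\left(-4 \right)} + U \left(-5\right) 1 X = 4 \left(-4\right)^{2} + \left(-11\right) \left(-5\right) 1 \left(-17\right) = 4 \cdot 16 + 55 \cdot 1 \left(-17\right) = 64 + 55 \left(-17\right) = 64 - 935 = -871$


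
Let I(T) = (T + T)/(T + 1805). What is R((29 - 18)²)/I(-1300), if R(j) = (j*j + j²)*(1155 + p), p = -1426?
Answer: 400738811/260 ≈ 1.5413e+6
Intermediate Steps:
I(T) = 2*T/(1805 + T) (I(T) = (2*T)/(1805 + T) = 2*T/(1805 + T))
R(j) = -542*j² (R(j) = (j*j + j²)*(1155 - 1426) = (j² + j²)*(-271) = (2*j²)*(-271) = -542*j²)
R((29 - 18)²)/I(-1300) = (-542*(29 - 18)⁴)/((2*(-1300)/(1805 - 1300))) = (-542*(11²)²)/((2*(-1300)/505)) = (-542*121²)/((2*(-1300)*(1/505))) = (-542*14641)/(-520/101) = -7935422*(-101/520) = 400738811/260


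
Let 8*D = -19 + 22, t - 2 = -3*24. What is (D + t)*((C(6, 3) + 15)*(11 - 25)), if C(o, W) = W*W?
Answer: 23394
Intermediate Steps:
C(o, W) = W²
t = -70 (t = 2 - 3*24 = 2 - 72 = -70)
D = 3/8 (D = (-19 + 22)/8 = (⅛)*3 = 3/8 ≈ 0.37500)
(D + t)*((C(6, 3) + 15)*(11 - 25)) = (3/8 - 70)*((3² + 15)*(11 - 25)) = -557*(9 + 15)*(-14)/8 = -1671*(-14) = -557/8*(-336) = 23394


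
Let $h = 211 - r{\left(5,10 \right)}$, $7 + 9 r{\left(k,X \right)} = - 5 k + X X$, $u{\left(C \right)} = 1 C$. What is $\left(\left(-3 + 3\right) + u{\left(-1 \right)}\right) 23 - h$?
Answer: $- \frac{2038}{9} \approx -226.44$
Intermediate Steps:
$u{\left(C \right)} = C$
$r{\left(k,X \right)} = - \frac{7}{9} - \frac{5 k}{9} + \frac{X^{2}}{9}$ ($r{\left(k,X \right)} = - \frac{7}{9} + \frac{- 5 k + X X}{9} = - \frac{7}{9} + \frac{- 5 k + X^{2}}{9} = - \frac{7}{9} + \frac{X^{2} - 5 k}{9} = - \frac{7}{9} + \left(- \frac{5 k}{9} + \frac{X^{2}}{9}\right) = - \frac{7}{9} - \frac{5 k}{9} + \frac{X^{2}}{9}$)
$h = \frac{1831}{9}$ ($h = 211 - \left(- \frac{7}{9} - \frac{25}{9} + \frac{10^{2}}{9}\right) = 211 - \left(- \frac{7}{9} - \frac{25}{9} + \frac{1}{9} \cdot 100\right) = 211 - \left(- \frac{7}{9} - \frac{25}{9} + \frac{100}{9}\right) = 211 - \frac{68}{9} = \frac{1831}{9} \approx 203.44$)
$\left(\left(-3 + 3\right) + u{\left(-1 \right)}\right) 23 - h = \left(\left(-3 + 3\right) - 1\right) 23 - \frac{1831}{9} = \left(0 - 1\right) 23 - \frac{1831}{9} = \left(-1\right) 23 - \frac{1831}{9} = -23 - \frac{1831}{9} = - \frac{2038}{9}$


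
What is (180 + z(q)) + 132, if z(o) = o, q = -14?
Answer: 298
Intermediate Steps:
(180 + z(q)) + 132 = (180 - 14) + 132 = 166 + 132 = 298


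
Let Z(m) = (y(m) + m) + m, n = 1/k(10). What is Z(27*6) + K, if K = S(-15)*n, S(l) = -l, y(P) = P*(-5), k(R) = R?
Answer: -969/2 ≈ -484.50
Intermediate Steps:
y(P) = -5*P
n = ⅒ (n = 1/10 = ⅒ ≈ 0.10000)
Z(m) = -3*m (Z(m) = (-5*m + m) + m = -4*m + m = -3*m)
K = 3/2 (K = -1*(-15)*(⅒) = 15*(⅒) = 3/2 ≈ 1.5000)
Z(27*6) + K = -81*6 + 3/2 = -3*162 + 3/2 = -486 + 3/2 = -969/2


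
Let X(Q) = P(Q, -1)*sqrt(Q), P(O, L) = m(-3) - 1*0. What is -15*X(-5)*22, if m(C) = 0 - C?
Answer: -990*I*sqrt(5) ≈ -2213.7*I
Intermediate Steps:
m(C) = -C
P(O, L) = 3 (P(O, L) = -1*(-3) - 1*0 = 3 + 0 = 3)
X(Q) = 3*sqrt(Q)
-15*X(-5)*22 = -45*sqrt(-5)*22 = -45*I*sqrt(5)*22 = -990*I*sqrt(5)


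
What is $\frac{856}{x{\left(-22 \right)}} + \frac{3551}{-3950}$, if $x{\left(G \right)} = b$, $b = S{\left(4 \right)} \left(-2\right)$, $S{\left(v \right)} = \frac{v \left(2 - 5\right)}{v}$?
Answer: $\frac{1679947}{11850} \approx 141.77$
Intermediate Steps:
$S{\left(v \right)} = -3$ ($S{\left(v \right)} = \frac{v \left(-3\right)}{v} = \frac{\left(-3\right) v}{v} = -3$)
$b = 6$ ($b = \left(-3\right) \left(-2\right) = 6$)
$x{\left(G \right)} = 6$
$\frac{856}{x{\left(-22 \right)}} + \frac{3551}{-3950} = \frac{856}{6} + \frac{3551}{-3950} = 856 \cdot \frac{1}{6} + 3551 \left(- \frac{1}{3950}\right) = \frac{428}{3} - \frac{3551}{3950} = \frac{1679947}{11850}$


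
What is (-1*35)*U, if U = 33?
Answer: -1155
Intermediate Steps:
(-1*35)*U = -1*35*33 = -35*33 = -1155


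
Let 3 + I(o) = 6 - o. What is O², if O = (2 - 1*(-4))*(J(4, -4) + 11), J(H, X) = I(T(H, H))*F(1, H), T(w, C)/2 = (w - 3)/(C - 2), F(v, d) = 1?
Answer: 6084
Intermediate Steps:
T(w, C) = 2*(-3 + w)/(-2 + C) (T(w, C) = 2*((w - 3)/(C - 2)) = 2*((-3 + w)/(-2 + C)) = 2*(-3 + w)/(-2 + C))
I(o) = 3 - o (I(o) = -3 + (6 - o) = 3 - o)
J(H, X) = 3 - 2*(-3 + H)/(-2 + H) (J(H, X) = (3 - 2*(-3 + H)/(-2 + H))*1 = 3 - 2*(-3 + H)/(-2 + H))
O = 78 (O = (2 - 1*(-4))*(4/(-2 + 4) + 11) = (2 + 4)*(4/2 + 11) = 6*(4*(½) + 11) = 6*(2 + 11) = 6*13 = 78)
O² = 78² = 6084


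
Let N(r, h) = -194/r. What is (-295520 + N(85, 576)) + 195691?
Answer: -8485659/85 ≈ -99831.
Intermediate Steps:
(-295520 + N(85, 576)) + 195691 = (-295520 - 194/85) + 195691 = -25119394/85 + 195691 = -8485659/85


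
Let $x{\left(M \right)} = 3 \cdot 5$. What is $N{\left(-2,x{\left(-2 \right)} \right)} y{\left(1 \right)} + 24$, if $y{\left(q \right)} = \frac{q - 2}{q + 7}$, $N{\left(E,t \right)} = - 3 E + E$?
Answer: $\frac{47}{2} \approx 23.5$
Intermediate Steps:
$x{\left(M \right)} = 15$
$N{\left(E,t \right)} = - 2 E$
$y{\left(q \right)} = \frac{-2 + q}{7 + q}$
$N{\left(-2,x{\left(-2 \right)} \right)} y{\left(1 \right)} + 24 = \left(-2\right) \left(-2\right) \frac{-2 + 1}{7 + 1} + 24 = 4 \cdot \frac{1}{8} \left(-1\right) + 24 = 4 \left(- \frac{1}{8}\right) + 24 = - \frac{1}{2} + 24 = \frac{47}{2}$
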